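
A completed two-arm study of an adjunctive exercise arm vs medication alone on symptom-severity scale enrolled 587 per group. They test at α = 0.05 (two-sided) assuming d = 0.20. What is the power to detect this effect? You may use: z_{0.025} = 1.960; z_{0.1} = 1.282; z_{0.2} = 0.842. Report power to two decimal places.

For two equal groups, power = Φ(d·√(n/2) − z_{α/2}).
d·√(n/2) = 0.20 × √(587/2) = 0.20 × 17.132 = 3.426.
z_β = 3.426 − 1.960 = 1.466.
Power = Φ(1.466) = 0.929.

power ≈ 0.93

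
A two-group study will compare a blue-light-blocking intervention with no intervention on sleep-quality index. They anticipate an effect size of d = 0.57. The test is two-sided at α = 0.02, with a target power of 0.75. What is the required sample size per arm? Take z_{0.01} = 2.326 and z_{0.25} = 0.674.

n = 56 per group

For two independent groups with equal n: n = 2·((z_{α/2} + z_β) / d)².
z_{α/2} + z_β = 2.326 + 0.674 = 3.000.
n = 2 × (3.000 / 0.57)² = 2 × 5.263² = 2 × 27.70 = 55.4.
Round up to the next whole participant.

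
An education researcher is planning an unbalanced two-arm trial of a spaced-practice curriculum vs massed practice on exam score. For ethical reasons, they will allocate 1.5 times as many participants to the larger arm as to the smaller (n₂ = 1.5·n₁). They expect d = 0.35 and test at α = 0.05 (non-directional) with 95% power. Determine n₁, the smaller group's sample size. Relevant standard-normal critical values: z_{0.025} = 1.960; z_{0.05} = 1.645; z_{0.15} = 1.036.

n₁ = 177

With allocation ratio k = n₂/n₁ = 1.5, Var(x̄₁−x̄₂) = σ²(1/n₁ + 1/(k·n₁)) = σ²·(k+1)/(k·n₁).
So n₁ = (1 + 1/k)·((z_{α/2} + z_β)/d)² = 1.667 × (3.605/0.35)².
n₁ = 1.667 × 106.09 = 176.8.
Round up: n₁ = 177, giving n₂ = ⌈1.5 × 177⌉ = ⌈265.5⌉ = 266.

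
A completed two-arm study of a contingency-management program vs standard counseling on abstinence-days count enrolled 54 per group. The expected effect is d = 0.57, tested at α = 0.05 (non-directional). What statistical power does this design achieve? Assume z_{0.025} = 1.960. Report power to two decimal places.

For two equal groups, power = Φ(d·√(n/2) − z_{α/2}).
d·√(n/2) = 0.57 × √(54/2) = 0.57 × 5.196 = 2.962.
z_β = 2.962 − 1.960 = 1.002.
Power = Φ(1.002) = 0.842.

power ≈ 0.84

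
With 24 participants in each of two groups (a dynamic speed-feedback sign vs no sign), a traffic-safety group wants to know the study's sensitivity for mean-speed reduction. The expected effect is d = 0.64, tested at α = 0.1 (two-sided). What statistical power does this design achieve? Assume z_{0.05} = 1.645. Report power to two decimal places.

For two equal groups, power = Φ(d·√(n/2) − z_{α/2}).
d·√(n/2) = 0.64 × √(24/2) = 0.64 × 3.464 = 2.217.
z_β = 2.217 − 1.645 = 0.572.
Power = Φ(0.572) = 0.716.

power ≈ 0.72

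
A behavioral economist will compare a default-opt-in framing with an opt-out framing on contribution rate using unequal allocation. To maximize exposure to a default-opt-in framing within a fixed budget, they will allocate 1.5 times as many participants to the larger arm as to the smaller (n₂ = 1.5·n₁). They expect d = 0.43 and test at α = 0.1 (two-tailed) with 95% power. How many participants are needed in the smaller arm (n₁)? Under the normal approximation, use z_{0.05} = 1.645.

n₁ = 98

With allocation ratio k = n₂/n₁ = 1.5, Var(x̄₁−x̄₂) = σ²(1/n₁ + 1/(k·n₁)) = σ²·(k+1)/(k·n₁).
So n₁ = (1 + 1/k)·((z_{α/2} + z_β)/d)² = 1.667 × (3.290/0.43)².
n₁ = 1.667 × 58.54 = 97.6.
Round up: n₁ = 98, giving n₂ = 1.5 × 98 = 147.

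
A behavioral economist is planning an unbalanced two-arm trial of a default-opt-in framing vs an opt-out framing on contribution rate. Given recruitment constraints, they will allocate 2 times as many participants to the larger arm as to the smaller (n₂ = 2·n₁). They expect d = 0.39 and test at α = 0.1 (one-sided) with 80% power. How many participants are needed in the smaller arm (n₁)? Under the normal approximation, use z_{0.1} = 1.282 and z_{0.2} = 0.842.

n₁ = 45

With allocation ratio k = n₂/n₁ = 2, Var(x̄₁−x̄₂) = σ²(1/n₁ + 1/(k·n₁)) = σ²·(k+1)/(k·n₁).
So n₁ = (1 + 1/k)·((z_{α} + z_β)/d)² = 1.500 × (2.124/0.39)².
n₁ = 1.500 × 29.66 = 44.5.
Round up: n₁ = 45, giving n₂ = 2 × 45 = 90.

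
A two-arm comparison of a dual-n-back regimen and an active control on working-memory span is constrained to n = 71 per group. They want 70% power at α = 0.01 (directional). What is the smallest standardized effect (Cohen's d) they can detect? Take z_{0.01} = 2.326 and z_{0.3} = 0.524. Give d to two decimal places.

d_min ≈ 0.48

For two independent groups of n = 71 each: d_min = (z_{α} + z_β)·√(2/n).
z-sum = 2.326 + 0.524 = 2.850.
d_min = 2.850 × √(2/71) = 2.850 × 0.1678 = 0.478.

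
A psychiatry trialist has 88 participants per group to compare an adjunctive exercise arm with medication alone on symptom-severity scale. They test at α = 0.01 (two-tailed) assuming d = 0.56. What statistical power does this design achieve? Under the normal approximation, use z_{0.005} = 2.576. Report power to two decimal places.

power ≈ 0.87

For two equal groups, power = Φ(d·√(n/2) − z_{α/2}).
d·√(n/2) = 0.56 × √(88/2) = 0.56 × 6.633 = 3.715.
z_β = 3.715 − 2.576 = 1.139.
Power = Φ(1.139) = 0.873.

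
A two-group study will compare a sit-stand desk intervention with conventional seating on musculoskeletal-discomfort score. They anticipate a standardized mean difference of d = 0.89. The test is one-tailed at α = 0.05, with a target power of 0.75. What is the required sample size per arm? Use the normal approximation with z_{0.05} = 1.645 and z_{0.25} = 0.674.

For two independent groups with equal n: n = 2·((z_{α} + z_β) / d)².
z_{α} + z_β = 1.645 + 0.674 = 2.319.
n = 2 × (2.319 / 0.89)² = 2 × 2.606² = 2 × 6.79 = 13.6.
Round up to the next whole participant.

n = 14 per group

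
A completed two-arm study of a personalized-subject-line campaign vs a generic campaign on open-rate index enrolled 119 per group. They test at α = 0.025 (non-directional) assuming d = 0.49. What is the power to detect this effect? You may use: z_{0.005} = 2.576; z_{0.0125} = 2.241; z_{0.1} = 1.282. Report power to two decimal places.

power ≈ 0.94

For two equal groups, power = Φ(d·√(n/2) − z_{α/2}).
d·√(n/2) = 0.49 × √(119/2) = 0.49 × 7.714 = 3.780.
z_β = 3.780 − 2.241 = 1.539.
Power = Φ(1.539) = 0.938.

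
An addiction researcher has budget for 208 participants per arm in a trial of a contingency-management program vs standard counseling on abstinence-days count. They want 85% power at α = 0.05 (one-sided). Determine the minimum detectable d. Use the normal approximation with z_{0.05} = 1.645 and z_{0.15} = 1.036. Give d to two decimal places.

d_min ≈ 0.26

For two independent groups of n = 208 each: d_min = (z_{α} + z_β)·√(2/n).
z-sum = 1.645 + 1.036 = 2.681.
d_min = 2.681 × √(2/208) = 2.681 × 0.0981 = 0.263.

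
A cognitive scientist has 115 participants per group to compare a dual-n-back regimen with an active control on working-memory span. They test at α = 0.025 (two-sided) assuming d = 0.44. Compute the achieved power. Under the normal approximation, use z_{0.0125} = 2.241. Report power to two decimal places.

power ≈ 0.86

For two equal groups, power = Φ(d·√(n/2) − z_{α/2}).
d·√(n/2) = 0.44 × √(115/2) = 0.44 × 7.583 = 3.336.
z_β = 3.336 − 2.241 = 1.095.
Power = Φ(1.095) = 0.863.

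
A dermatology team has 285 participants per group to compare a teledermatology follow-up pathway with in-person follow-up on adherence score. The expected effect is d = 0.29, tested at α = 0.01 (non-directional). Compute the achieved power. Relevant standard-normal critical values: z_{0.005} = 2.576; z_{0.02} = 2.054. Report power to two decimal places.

power ≈ 0.81

For two equal groups, power = Φ(d·√(n/2) − z_{α/2}).
d·√(n/2) = 0.29 × √(285/2) = 0.29 × 11.937 = 3.462.
z_β = 3.462 − 2.576 = 0.886.
Power = Φ(0.886) = 0.812.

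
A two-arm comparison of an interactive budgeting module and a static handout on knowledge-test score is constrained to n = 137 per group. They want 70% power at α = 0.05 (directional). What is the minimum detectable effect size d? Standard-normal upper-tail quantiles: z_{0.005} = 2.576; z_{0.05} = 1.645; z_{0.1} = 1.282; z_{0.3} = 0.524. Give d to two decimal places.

For two independent groups of n = 137 each: d_min = (z_{α} + z_β)·√(2/n).
z-sum = 1.645 + 0.524 = 2.169.
d_min = 2.169 × √(2/137) = 2.169 × 0.1208 = 0.262.

d_min ≈ 0.26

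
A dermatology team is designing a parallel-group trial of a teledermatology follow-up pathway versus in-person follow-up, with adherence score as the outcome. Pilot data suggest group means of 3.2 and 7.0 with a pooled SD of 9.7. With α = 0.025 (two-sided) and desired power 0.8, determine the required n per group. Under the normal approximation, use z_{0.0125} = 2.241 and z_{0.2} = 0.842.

Cohen's d = |M₁ − M₂| / SD_pooled = |3.2 − 7.0| / 9.7 = 3.8 / 9.7 = 0.392.
For two independent groups with equal n: n = 2·((z_{α/2} + z_β) / d)².
z_{α/2} + z_β = 2.241 + 0.842 = 3.083.
n = 2 × (3.083 / 0.392)² = 2 × 7.865² = 2 × 61.86 = 123.7.
Round up to the next whole participant.

n = 124 per group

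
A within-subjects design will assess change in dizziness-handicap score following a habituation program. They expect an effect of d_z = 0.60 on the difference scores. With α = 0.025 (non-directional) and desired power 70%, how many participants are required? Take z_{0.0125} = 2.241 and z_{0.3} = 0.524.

For a paired (one-sample on differences) test: n = ((z_{α/2} + z_β) / d)².
z_{α/2} + z_β = 2.241 + 0.524 = 2.765.
n = (2.765 / 0.60)² = 4.608² = 21.24.
Round up.

n = 22 pairs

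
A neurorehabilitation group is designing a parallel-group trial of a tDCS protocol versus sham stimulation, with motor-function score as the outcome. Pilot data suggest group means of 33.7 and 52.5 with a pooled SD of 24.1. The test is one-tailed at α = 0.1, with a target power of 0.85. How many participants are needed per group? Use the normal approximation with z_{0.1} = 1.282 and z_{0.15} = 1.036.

n = 18 per group

Cohen's d = |M₁ − M₂| / SD_pooled = |33.7 − 52.5| / 24.1 = 18.8 / 24.1 = 0.780.
For two independent groups with equal n: n = 2·((z_{α} + z_β) / d)².
z_{α} + z_β = 1.282 + 1.036 = 2.318.
n = 2 × (2.318 / 0.780)² = 2 × 2.972² = 2 × 8.83 = 17.7.
Round up to the next whole participant.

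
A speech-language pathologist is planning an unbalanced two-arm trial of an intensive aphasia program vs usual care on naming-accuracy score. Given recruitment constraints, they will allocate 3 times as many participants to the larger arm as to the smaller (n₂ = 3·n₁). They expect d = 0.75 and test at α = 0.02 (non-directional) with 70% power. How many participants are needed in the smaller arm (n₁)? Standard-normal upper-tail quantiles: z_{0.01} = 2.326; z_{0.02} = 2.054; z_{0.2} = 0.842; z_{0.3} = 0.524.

With allocation ratio k = n₂/n₁ = 3, Var(x̄₁−x̄₂) = σ²(1/n₁ + 1/(k·n₁)) = σ²·(k+1)/(k·n₁).
So n₁ = (1 + 1/k)·((z_{α/2} + z_β)/d)² = 1.333 × (2.850/0.75)².
n₁ = 1.333 × 14.44 = 19.3.
Round up: n₁ = 20, giving n₂ = 3 × 20 = 60.

n₁ = 20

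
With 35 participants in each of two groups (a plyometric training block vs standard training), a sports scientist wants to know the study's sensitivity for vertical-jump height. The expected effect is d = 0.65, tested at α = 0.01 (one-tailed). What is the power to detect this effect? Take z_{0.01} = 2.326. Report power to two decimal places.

For two equal groups, power = Φ(d·√(n/2) − z_{α}).
d·√(n/2) = 0.65 × √(35/2) = 0.65 × 4.183 = 2.719.
z_β = 2.719 − 2.326 = 0.393.
Power = Φ(0.393) = 0.653.

power ≈ 0.65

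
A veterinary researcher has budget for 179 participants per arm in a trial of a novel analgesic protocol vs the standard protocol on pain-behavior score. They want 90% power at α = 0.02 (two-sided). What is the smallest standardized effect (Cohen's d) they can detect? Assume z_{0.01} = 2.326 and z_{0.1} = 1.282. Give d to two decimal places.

d_min ≈ 0.38

For two independent groups of n = 179 each: d_min = (z_{α/2} + z_β)·√(2/n).
z-sum = 2.326 + 1.282 = 3.608.
d_min = 3.608 × √(2/179) = 3.608 × 0.1057 = 0.381.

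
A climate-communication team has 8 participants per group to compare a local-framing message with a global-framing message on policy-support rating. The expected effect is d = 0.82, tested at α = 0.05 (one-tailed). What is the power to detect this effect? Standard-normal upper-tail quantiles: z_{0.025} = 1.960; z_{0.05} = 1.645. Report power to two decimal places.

power ≈ 0.50

For two equal groups, power = Φ(d·√(n/2) − z_{α}).
d·√(n/2) = 0.82 × √(8/2) = 0.82 × 2.000 = 1.640.
z_β = 1.640 − 1.645 = -0.005.
Power = Φ(-0.005) = 0.498.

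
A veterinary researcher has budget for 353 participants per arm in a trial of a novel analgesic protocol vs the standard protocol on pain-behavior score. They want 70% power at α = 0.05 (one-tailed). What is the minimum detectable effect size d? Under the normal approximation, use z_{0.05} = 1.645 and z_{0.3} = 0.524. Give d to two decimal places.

d_min ≈ 0.16

For two independent groups of n = 353 each: d_min = (z_{α} + z_β)·√(2/n).
z-sum = 1.645 + 0.524 = 2.169.
d_min = 2.169 × √(2/353) = 2.169 × 0.0753 = 0.163.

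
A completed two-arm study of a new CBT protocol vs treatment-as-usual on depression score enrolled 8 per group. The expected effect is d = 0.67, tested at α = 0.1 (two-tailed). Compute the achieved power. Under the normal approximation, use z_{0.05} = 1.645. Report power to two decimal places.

For two equal groups, power = Φ(d·√(n/2) − z_{α/2}).
d·√(n/2) = 0.67 × √(8/2) = 0.67 × 2.000 = 1.340.
z_β = 1.340 − 1.645 = -0.305.
Power = Φ(-0.305) = 0.380.

power ≈ 0.38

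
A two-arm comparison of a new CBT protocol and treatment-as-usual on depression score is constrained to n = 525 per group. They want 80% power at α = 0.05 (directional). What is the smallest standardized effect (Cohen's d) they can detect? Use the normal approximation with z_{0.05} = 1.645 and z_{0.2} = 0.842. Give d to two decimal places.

d_min ≈ 0.15

For two independent groups of n = 525 each: d_min = (z_{α} + z_β)·√(2/n).
z-sum = 1.645 + 0.842 = 2.487.
d_min = 2.487 × √(2/525) = 2.487 × 0.0617 = 0.154.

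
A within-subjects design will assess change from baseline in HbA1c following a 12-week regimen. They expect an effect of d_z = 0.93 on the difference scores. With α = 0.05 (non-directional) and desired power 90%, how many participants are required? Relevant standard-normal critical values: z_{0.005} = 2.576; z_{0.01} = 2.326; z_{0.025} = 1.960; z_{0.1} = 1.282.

For a paired (one-sample on differences) test: n = ((z_{α/2} + z_β) / d)².
z_{α/2} + z_β = 1.960 + 1.282 = 3.242.
n = (3.242 / 0.93)² = 3.486² = 12.15.
Round up.

n = 13 pairs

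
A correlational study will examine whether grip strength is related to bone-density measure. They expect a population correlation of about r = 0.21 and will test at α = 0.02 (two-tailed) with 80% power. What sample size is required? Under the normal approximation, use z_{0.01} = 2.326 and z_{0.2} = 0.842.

Fisher's z: C = ½·ln((1+r)/(1−r)) = ½·ln(1.5316) = 0.2132.
n = ((z_{α/2} + z_β)/C)² + 3.
(2.326 + 0.842) / 0.2132 = 3.168 / 0.2132 = 14.859.
n = 14.859² + 3 = 220.80 + 3 = 223.8.
Round up.

n = 224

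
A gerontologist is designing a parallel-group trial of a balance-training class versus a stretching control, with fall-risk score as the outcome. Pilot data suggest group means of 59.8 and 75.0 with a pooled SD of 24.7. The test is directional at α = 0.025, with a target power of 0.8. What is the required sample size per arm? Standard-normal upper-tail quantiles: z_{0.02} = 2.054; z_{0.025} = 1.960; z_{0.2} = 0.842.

Cohen's d = |M₁ − M₂| / SD_pooled = |59.8 − 75.0| / 24.7 = 15.2 / 24.7 = 0.615.
For two independent groups with equal n: n = 2·((z_{α} + z_β) / d)².
z_{α} + z_β = 1.960 + 0.842 = 2.802.
n = 2 × (2.802 / 0.615)² = 2 × 4.556² = 2 × 20.76 = 41.5.
Round up to the next whole participant.

n = 42 per group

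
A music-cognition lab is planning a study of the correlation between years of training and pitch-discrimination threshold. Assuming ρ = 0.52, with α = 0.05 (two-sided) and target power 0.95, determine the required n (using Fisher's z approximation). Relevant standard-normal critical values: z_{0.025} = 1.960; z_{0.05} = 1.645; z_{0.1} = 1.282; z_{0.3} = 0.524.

Fisher's z: C = ½·ln((1+r)/(1−r)) = ½·ln(3.1667) = 0.5763.
n = ((z_{α/2} + z_β)/C)² + 3.
(1.960 + 1.645) / 0.5763 = 3.605 / 0.5763 = 6.255.
n = 6.255² + 3 = 39.13 + 3 = 42.1.
Round up.

n = 43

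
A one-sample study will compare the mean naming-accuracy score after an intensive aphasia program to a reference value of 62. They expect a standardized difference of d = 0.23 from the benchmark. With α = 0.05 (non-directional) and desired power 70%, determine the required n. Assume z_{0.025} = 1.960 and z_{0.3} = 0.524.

For a one-sample test: n = ((z_{α/2} + z_β) / d)².
z_{α/2} + z_β = 1.960 + 0.524 = 2.484.
n = (2.484 / 0.23)² = 10.800² = 116.64.
Round up.

n = 117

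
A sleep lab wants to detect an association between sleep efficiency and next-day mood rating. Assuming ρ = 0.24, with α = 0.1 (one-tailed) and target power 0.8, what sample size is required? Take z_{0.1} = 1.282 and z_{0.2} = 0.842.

n = 79

Fisher's z: C = ½·ln((1+r)/(1−r)) = ½·ln(1.6316) = 0.2448.
n = ((z_{α} + z_β)/C)² + 3.
(1.282 + 0.842) / 0.2448 = 2.124 / 0.2448 = 8.676.
n = 8.676² + 3 = 75.28 + 3 = 78.3.
Round up.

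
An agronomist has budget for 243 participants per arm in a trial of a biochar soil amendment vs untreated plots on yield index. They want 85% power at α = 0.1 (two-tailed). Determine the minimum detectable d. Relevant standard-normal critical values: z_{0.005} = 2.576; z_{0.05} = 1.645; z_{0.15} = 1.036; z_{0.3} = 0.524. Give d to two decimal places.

For two independent groups of n = 243 each: d_min = (z_{α/2} + z_β)·√(2/n).
z-sum = 1.645 + 1.036 = 2.681.
d_min = 2.681 × √(2/243) = 2.681 × 0.0907 = 0.243.

d_min ≈ 0.24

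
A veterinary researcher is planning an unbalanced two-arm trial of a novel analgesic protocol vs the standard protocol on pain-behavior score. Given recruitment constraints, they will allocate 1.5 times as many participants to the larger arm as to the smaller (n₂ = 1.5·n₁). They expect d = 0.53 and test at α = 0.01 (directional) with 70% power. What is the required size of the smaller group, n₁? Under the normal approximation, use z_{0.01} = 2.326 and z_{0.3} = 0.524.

n₁ = 49

With allocation ratio k = n₂/n₁ = 1.5, Var(x̄₁−x̄₂) = σ²(1/n₁ + 1/(k·n₁)) = σ²·(k+1)/(k·n₁).
So n₁ = (1 + 1/k)·((z_{α} + z_β)/d)² = 1.667 × (2.850/0.53)².
n₁ = 1.667 × 28.92 = 48.2.
Round up: n₁ = 49, giving n₂ = ⌈1.5 × 49⌉ = ⌈73.5⌉ = 74.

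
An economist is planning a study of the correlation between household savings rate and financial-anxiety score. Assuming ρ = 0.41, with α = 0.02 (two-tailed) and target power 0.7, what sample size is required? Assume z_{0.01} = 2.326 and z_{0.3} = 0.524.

n = 46

Fisher's z: C = ½·ln((1+r)/(1−r)) = ½·ln(2.3898) = 0.4356.
n = ((z_{α/2} + z_β)/C)² + 3.
(2.326 + 0.524) / 0.4356 = 2.850 / 0.4356 = 6.543.
n = 6.543² + 3 = 42.81 + 3 = 45.8.
Round up.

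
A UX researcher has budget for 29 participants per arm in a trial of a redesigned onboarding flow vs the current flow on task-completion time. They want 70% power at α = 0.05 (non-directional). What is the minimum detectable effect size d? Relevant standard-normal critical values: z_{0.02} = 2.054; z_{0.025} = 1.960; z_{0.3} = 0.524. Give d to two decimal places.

For two independent groups of n = 29 each: d_min = (z_{α/2} + z_β)·√(2/n).
z-sum = 1.960 + 0.524 = 2.484.
d_min = 2.484 × √(2/29) = 2.484 × 0.2626 = 0.652.

d_min ≈ 0.65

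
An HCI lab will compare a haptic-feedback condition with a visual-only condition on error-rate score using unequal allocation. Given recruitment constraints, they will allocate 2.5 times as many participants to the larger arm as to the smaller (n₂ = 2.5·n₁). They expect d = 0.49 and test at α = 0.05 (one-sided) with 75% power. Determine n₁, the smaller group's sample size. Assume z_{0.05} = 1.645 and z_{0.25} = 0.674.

n₁ = 32

With allocation ratio k = n₂/n₁ = 2.5, Var(x̄₁−x̄₂) = σ²(1/n₁ + 1/(k·n₁)) = σ²·(k+1)/(k·n₁).
So n₁ = (1 + 1/k)·((z_{α} + z_β)/d)² = 1.400 × (2.319/0.49)².
n₁ = 1.400 × 22.40 = 31.4.
Round up: n₁ = 32, giving n₂ = 2.5 × 32 = 80.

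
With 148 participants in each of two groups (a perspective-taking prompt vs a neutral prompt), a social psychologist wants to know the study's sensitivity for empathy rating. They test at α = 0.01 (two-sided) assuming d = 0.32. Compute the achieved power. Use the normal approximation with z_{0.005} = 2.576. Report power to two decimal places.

power ≈ 0.57

For two equal groups, power = Φ(d·√(n/2) − z_{α/2}).
d·√(n/2) = 0.32 × √(148/2) = 0.32 × 8.602 = 2.753.
z_β = 2.753 − 2.576 = 0.177.
Power = Φ(0.177) = 0.570.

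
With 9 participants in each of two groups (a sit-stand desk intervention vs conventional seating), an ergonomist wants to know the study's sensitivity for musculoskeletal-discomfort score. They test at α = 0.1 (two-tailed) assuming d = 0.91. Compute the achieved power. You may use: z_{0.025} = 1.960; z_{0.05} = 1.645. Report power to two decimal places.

power ≈ 0.61

For two equal groups, power = Φ(d·√(n/2) − z_{α/2}).
d·√(n/2) = 0.91 × √(9/2) = 0.91 × 2.121 = 1.930.
z_β = 1.930 − 1.645 = 0.285.
Power = Φ(0.285) = 0.612.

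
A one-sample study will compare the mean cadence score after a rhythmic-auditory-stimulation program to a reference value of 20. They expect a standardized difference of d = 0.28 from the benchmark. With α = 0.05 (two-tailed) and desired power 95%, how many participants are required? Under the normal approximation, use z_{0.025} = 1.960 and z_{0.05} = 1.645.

n = 166

For a one-sample test: n = ((z_{α/2} + z_β) / d)².
z_{α/2} + z_β = 1.960 + 1.645 = 3.605.
n = (3.605 / 0.28)² = 12.875² = 165.77.
Round up.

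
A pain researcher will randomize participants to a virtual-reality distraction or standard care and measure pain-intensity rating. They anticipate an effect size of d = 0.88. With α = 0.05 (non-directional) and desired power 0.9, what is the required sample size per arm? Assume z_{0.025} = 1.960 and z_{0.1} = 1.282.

n = 28 per group

For two independent groups with equal n: n = 2·((z_{α/2} + z_β) / d)².
z_{α/2} + z_β = 1.960 + 1.282 = 3.242.
n = 2 × (3.242 / 0.88)² = 2 × 3.684² = 2 × 13.57 = 27.1.
Round up to the next whole participant.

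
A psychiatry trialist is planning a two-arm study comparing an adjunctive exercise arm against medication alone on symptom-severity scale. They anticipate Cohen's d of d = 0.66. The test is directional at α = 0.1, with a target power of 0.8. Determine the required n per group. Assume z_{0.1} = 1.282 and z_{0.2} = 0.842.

For two independent groups with equal n: n = 2·((z_{α} + z_β) / d)².
z_{α} + z_β = 1.282 + 0.842 = 2.124.
n = 2 × (2.124 / 0.66)² = 2 × 3.218² = 2 × 10.36 = 20.7.
Round up to the next whole participant.

n = 21 per group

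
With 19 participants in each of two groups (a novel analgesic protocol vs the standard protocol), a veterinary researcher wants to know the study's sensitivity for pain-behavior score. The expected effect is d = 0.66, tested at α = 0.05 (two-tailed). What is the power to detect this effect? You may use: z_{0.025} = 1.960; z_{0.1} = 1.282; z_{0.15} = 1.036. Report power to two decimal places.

power ≈ 0.53

For two equal groups, power = Φ(d·√(n/2) − z_{α/2}).
d·√(n/2) = 0.66 × √(19/2) = 0.66 × 3.082 = 2.034.
z_β = 2.034 − 1.960 = 0.074.
Power = Φ(0.074) = 0.530.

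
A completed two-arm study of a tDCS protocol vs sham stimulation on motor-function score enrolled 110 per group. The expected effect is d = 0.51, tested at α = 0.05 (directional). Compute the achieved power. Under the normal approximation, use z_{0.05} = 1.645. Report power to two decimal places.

For two equal groups, power = Φ(d·√(n/2) − z_{α}).
d·√(n/2) = 0.51 × √(110/2) = 0.51 × 7.416 = 3.782.
z_β = 3.782 − 1.645 = 2.137.
Power = Φ(2.137) = 0.984.

power ≈ 0.98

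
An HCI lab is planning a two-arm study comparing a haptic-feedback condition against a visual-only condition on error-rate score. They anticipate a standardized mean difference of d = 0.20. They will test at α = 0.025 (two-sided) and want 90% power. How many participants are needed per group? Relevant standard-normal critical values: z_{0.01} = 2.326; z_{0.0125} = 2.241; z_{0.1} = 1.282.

For two independent groups with equal n: n = 2·((z_{α/2} + z_β) / d)².
z_{α/2} + z_β = 2.241 + 1.282 = 3.523.
n = 2 × (3.523 / 0.20)² = 2 × 17.615² = 2 × 310.29 = 620.6.
Round up to the next whole participant.

n = 621 per group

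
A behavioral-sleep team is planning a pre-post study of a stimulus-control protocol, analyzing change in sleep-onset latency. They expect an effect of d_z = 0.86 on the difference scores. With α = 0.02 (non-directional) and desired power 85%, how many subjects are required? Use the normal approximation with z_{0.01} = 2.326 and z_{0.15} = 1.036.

n = 16 pairs

For a paired (one-sample on differences) test: n = ((z_{α/2} + z_β) / d)².
z_{α/2} + z_β = 2.326 + 1.036 = 3.362.
n = (3.362 / 0.86)² = 3.909² = 15.28.
Round up.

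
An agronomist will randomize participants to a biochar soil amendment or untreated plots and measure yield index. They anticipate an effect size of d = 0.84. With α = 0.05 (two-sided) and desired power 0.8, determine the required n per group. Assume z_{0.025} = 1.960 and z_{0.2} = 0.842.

For two independent groups with equal n: n = 2·((z_{α/2} + z_β) / d)².
z_{α/2} + z_β = 1.960 + 0.842 = 2.802.
n = 2 × (2.802 / 0.84)² = 2 × 3.336² = 2 × 11.13 = 22.3.
Round up to the next whole participant.

n = 23 per group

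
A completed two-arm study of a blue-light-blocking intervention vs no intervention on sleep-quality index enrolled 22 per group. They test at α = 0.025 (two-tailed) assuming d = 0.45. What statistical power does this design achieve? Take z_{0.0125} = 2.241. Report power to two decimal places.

For two equal groups, power = Φ(d·√(n/2) − z_{α/2}).
d·√(n/2) = 0.45 × √(22/2) = 0.45 × 3.317 = 1.492.
z_β = 1.492 − 2.241 = -0.749.
Power = Φ(-0.749) = 0.227.

power ≈ 0.23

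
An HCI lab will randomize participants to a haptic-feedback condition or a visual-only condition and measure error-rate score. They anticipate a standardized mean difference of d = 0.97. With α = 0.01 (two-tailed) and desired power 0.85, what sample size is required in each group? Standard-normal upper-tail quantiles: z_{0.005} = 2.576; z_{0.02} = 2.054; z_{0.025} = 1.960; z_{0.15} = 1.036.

For two independent groups with equal n: n = 2·((z_{α/2} + z_β) / d)².
z_{α/2} + z_β = 2.576 + 1.036 = 3.612.
n = 2 × (3.612 / 0.97)² = 2 × 3.724² = 2 × 13.87 = 27.7.
Round up to the next whole participant.

n = 28 per group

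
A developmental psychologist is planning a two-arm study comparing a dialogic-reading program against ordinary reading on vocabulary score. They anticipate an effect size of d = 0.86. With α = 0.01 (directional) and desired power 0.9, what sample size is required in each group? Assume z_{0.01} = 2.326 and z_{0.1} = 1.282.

For two independent groups with equal n: n = 2·((z_{α} + z_β) / d)².
z_{α} + z_β = 2.326 + 1.282 = 3.608.
n = 2 × (3.608 / 0.86)² = 2 × 4.195² = 2 × 17.60 = 35.2.
Round up to the next whole participant.

n = 36 per group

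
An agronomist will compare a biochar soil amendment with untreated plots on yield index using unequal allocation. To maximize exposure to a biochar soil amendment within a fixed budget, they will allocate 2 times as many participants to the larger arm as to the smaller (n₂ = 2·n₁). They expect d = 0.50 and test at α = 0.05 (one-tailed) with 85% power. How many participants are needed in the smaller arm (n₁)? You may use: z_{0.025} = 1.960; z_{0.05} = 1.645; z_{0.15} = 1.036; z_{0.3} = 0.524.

With allocation ratio k = n₂/n₁ = 2, Var(x̄₁−x̄₂) = σ²(1/n₁ + 1/(k·n₁)) = σ²·(k+1)/(k·n₁).
So n₁ = (1 + 1/k)·((z_{α} + z_β)/d)² = 1.500 × (2.681/0.50)².
n₁ = 1.500 × 28.75 = 43.1.
Round up: n₁ = 44, giving n₂ = 2 × 44 = 88.

n₁ = 44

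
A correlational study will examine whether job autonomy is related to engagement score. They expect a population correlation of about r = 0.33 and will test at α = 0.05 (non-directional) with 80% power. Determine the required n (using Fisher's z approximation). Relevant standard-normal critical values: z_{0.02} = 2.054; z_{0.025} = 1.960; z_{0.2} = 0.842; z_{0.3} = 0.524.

Fisher's z: C = ½·ln((1+r)/(1−r)) = ½·ln(1.9851) = 0.3428.
n = ((z_{α/2} + z_β)/C)² + 3.
(1.960 + 0.842) / 0.3428 = 2.802 / 0.3428 = 8.174.
n = 8.174² + 3 = 66.81 + 3 = 69.8.
Round up.

n = 70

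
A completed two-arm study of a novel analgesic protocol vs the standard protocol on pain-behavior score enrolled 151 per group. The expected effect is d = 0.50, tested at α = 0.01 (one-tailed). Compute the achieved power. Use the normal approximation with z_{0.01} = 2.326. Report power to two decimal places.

For two equal groups, power = Φ(d·√(n/2) − z_{α}).
d·√(n/2) = 0.50 × √(151/2) = 0.50 × 8.689 = 4.345.
z_β = 4.345 − 2.326 = 2.019.
Power = Φ(2.019) = 0.978.

power ≈ 0.98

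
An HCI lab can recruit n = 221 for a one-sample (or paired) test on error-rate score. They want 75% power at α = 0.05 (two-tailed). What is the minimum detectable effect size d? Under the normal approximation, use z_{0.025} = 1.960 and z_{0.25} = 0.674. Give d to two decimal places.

d_min ≈ 0.18

For a single sample (or paired design) of n = 221: d_min = (z_{α/2} + z_β)/√n.
z-sum = 1.960 + 0.674 = 2.634.
d_min = 2.634 / √221 = 2.634 / 14.866 = 0.177.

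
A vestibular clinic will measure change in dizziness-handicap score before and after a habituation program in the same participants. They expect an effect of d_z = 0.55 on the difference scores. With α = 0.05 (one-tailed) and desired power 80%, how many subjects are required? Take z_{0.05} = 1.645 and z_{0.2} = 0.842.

For a paired (one-sample on differences) test: n = ((z_{α} + z_β) / d)².
z_{α} + z_β = 1.645 + 0.842 = 2.487.
n = (2.487 / 0.55)² = 4.522² = 20.45.
Round up.

n = 21 pairs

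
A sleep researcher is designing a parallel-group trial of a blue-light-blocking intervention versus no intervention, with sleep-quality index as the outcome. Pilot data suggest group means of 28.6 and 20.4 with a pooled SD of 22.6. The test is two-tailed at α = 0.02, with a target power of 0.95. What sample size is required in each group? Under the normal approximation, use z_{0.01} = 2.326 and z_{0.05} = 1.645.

n = 240 per group

Cohen's d = |M₁ − M₂| / SD_pooled = |28.6 − 20.4| / 22.6 = 8.2 / 22.6 = 0.363.
For two independent groups with equal n: n = 2·((z_{α/2} + z_β) / d)².
z_{α/2} + z_β = 2.326 + 1.645 = 3.971.
n = 2 × (3.971 / 0.363)² = 2 × 10.939² = 2 × 119.67 = 239.3.
Round up to the next whole participant.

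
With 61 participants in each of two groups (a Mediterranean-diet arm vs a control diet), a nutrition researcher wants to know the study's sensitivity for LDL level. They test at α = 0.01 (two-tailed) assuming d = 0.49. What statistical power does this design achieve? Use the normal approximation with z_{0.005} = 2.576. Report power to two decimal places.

power ≈ 0.55

For two equal groups, power = Φ(d·√(n/2) − z_{α/2}).
d·√(n/2) = 0.49 × √(61/2) = 0.49 × 5.523 = 2.706.
z_β = 2.706 − 2.576 = 0.130.
Power = Φ(0.130) = 0.552.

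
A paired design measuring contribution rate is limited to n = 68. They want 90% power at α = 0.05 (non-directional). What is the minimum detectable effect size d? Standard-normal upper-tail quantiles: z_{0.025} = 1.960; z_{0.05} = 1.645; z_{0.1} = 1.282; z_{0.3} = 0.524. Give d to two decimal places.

For a single sample (or paired design) of n = 68: d_min = (z_{α/2} + z_β)/√n.
z-sum = 1.960 + 1.282 = 3.242.
d_min = 3.242 / √68 = 3.242 / 8.246 = 0.393.

d_min ≈ 0.39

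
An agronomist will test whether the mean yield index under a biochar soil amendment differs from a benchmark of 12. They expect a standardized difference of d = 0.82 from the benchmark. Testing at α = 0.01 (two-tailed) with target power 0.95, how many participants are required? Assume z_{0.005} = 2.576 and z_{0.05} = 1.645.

n = 27

For a one-sample test: n = ((z_{α/2} + z_β) / d)².
z_{α/2} + z_β = 2.576 + 1.645 = 4.221.
n = (4.221 / 0.82)² = 5.148² = 26.50.
Round up.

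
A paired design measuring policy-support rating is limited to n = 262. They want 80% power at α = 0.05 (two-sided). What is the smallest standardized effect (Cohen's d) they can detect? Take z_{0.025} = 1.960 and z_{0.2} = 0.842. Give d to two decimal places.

d_min ≈ 0.17

For a single sample (or paired design) of n = 262: d_min = (z_{α/2} + z_β)/√n.
z-sum = 1.960 + 0.842 = 2.802.
d_min = 2.802 / √262 = 2.802 / 16.186 = 0.173.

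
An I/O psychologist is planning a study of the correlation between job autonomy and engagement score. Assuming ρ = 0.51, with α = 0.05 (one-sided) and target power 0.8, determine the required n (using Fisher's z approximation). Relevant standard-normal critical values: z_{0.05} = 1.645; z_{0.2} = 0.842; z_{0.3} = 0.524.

n = 23

Fisher's z: C = ½·ln((1+r)/(1−r)) = ½·ln(3.0816) = 0.5627.
n = ((z_{α} + z_β)/C)² + 3.
(1.645 + 0.842) / 0.5627 = 2.487 / 0.5627 = 4.420.
n = 4.420² + 3 = 19.53 + 3 = 22.5.
Round up.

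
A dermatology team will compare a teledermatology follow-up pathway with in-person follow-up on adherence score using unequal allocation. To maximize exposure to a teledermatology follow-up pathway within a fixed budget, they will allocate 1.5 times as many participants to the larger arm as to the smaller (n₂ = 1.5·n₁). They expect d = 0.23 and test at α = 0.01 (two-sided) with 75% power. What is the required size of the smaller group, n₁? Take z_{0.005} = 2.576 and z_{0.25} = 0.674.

n₁ = 333

With allocation ratio k = n₂/n₁ = 1.5, Var(x̄₁−x̄₂) = σ²(1/n₁ + 1/(k·n₁)) = σ²·(k+1)/(k·n₁).
So n₁ = (1 + 1/k)·((z_{α/2} + z_β)/d)² = 1.667 × (3.250/0.23)².
n₁ = 1.667 × 199.67 = 332.8.
Round up: n₁ = 333, giving n₂ = ⌈1.5 × 333⌉ = ⌈499.5⌉ = 500.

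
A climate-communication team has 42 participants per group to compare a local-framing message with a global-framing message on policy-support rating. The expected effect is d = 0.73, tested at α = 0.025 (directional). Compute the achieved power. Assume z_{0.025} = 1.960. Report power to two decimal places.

power ≈ 0.92

For two equal groups, power = Φ(d·√(n/2) − z_{α}).
d·√(n/2) = 0.73 × √(42/2) = 0.73 × 4.583 = 3.345.
z_β = 3.345 − 1.960 = 1.385.
Power = Φ(1.385) = 0.917.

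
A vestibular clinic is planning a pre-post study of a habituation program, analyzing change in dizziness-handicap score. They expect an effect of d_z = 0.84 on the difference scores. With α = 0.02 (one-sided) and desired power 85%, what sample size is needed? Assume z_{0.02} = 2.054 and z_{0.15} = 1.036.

For a paired (one-sample on differences) test: n = ((z_{α} + z_β) / d)².
z_{α} + z_β = 2.054 + 1.036 = 3.090.
n = (3.090 / 0.84)² = 3.679² = 13.53.
Round up.

n = 14 pairs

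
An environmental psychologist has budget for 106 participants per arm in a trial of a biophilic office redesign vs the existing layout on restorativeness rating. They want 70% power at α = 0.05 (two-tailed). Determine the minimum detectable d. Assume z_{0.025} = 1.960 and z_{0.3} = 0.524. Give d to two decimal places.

d_min ≈ 0.34

For two independent groups of n = 106 each: d_min = (z_{α/2} + z_β)·√(2/n).
z-sum = 1.960 + 0.524 = 2.484.
d_min = 2.484 × √(2/106) = 2.484 × 0.1374 = 0.341.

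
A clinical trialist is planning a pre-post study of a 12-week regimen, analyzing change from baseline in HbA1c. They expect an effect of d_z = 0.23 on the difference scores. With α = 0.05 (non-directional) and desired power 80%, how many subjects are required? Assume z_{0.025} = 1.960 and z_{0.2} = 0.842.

n = 149 pairs

For a paired (one-sample on differences) test: n = ((z_{α/2} + z_β) / d)².
z_{α/2} + z_β = 1.960 + 0.842 = 2.802.
n = (2.802 / 0.23)² = 12.183² = 148.42.
Round up.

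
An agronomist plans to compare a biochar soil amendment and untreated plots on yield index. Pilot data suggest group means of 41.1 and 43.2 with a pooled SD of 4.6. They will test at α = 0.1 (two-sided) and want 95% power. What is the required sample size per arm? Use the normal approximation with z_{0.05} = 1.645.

n = 104 per group

Cohen's d = |M₁ − M₂| / SD_pooled = |41.1 − 43.2| / 4.6 = 2.1 / 4.6 = 0.457.
For two independent groups with equal n: n = 2·((z_{α/2} + z_β) / d)².
z_{α/2} + z_β = 1.645 + 1.645 = 3.290.
n = 2 × (3.290 / 0.457)² = 2 × 7.199² = 2 × 51.83 = 103.7.
Round up to the next whole participant.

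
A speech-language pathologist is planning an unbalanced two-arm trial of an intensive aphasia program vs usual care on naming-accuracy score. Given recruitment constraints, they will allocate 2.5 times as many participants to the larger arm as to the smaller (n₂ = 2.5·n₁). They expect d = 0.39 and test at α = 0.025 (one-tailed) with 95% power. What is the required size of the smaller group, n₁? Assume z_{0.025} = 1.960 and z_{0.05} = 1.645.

n₁ = 120

With allocation ratio k = n₂/n₁ = 2.5, Var(x̄₁−x̄₂) = σ²(1/n₁ + 1/(k·n₁)) = σ²·(k+1)/(k·n₁).
So n₁ = (1 + 1/k)·((z_{α} + z_β)/d)² = 1.400 × (3.605/0.39)².
n₁ = 1.400 × 85.44 = 119.6.
Round up: n₁ = 120, giving n₂ = 2.5 × 120 = 300.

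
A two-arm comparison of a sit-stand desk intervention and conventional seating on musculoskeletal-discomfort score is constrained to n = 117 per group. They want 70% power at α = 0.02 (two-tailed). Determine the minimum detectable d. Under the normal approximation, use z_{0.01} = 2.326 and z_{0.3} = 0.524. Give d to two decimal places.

For two independent groups of n = 117 each: d_min = (z_{α/2} + z_β)·√(2/n).
z-sum = 2.326 + 0.524 = 2.850.
d_min = 2.850 × √(2/117) = 2.850 × 0.1307 = 0.373.

d_min ≈ 0.37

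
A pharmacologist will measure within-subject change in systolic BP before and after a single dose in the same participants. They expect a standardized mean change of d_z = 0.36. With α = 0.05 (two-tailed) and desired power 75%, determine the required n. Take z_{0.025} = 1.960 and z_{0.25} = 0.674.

For a paired (one-sample on differences) test: n = ((z_{α/2} + z_β) / d)².
z_{α/2} + z_β = 1.960 + 0.674 = 2.634.
n = (2.634 / 0.36)² = 7.317² = 53.53.
Round up.

n = 54 pairs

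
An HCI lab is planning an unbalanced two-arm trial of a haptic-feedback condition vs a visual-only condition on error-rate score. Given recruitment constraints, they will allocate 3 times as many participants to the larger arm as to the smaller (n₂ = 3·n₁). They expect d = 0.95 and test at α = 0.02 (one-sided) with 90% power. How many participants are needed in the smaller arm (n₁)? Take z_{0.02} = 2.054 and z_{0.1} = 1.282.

With allocation ratio k = n₂/n₁ = 3, Var(x̄₁−x̄₂) = σ²(1/n₁ + 1/(k·n₁)) = σ²·(k+1)/(k·n₁).
So n₁ = (1 + 1/k)·((z_{α} + z_β)/d)² = 1.333 × (3.336/0.95)².
n₁ = 1.333 × 12.33 = 16.4.
Round up: n₁ = 17, giving n₂ = 3 × 17 = 51.

n₁ = 17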